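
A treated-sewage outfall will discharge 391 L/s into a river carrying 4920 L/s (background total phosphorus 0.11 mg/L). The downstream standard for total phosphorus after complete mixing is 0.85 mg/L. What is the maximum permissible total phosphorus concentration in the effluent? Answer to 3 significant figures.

10.2 mg/L

At the limit, (Qr·Cr + Qe·Cₑ)/(Qr + Qe) = 0.85:
Cₑ = (5311·0.85 − 4920·0.1100) / 391.0 = 10.16 mg/L.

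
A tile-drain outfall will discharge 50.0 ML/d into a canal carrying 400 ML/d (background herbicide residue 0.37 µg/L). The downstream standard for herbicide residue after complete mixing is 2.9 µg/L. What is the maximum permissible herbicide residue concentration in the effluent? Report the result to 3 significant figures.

At the limit, (Qr·Cr + Qe·Cₑ)/(Qr + Qe) = 2.9:
Cₑ = (450.0·2.9 − 400.0·0.3700) / 50.00 = 23.14 µg/L.

23.1 µg/L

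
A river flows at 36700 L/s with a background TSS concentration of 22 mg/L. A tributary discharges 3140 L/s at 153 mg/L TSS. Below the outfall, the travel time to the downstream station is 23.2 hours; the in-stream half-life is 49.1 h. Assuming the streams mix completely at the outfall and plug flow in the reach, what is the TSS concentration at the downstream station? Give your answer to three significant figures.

23.3 mg/L

Mass balance: C = (36700·22.00 + 3140·153.0) / 39840 = 1288000/39840 = 32.32 mg/L.
Half-life 49.1 h → k = ln 2 / 49.1 = 0.01412 h⁻¹ = 0.3388 d⁻¹.
Applying C = C₀e^(−kt): 32.32 × 0.7207 = 23.30 mg/L.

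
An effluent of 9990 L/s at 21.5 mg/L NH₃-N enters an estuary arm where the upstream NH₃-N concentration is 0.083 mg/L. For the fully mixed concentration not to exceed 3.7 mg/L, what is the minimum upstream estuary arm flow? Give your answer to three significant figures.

Set C_mix = 3.7: (Q·0.08300 + 9990·21.50) / (Q + 9990) = 3.7
→ Q = 9990·(21.50 − 3.7)/(3.7 − 0.08300) = 49160 L/s.

49200 L/s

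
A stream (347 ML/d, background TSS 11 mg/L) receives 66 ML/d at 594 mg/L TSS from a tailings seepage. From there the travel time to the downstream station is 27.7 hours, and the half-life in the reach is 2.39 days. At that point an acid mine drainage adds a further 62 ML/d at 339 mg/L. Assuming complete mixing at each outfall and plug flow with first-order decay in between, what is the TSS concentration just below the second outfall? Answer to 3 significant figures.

Flow-weighted average: C = (347.0·11.00 + 66.00·594.0) / 413.0 = 43020/413.0 = 104.2 mg/L; combined flow 413.0 ML/d.
Half-life 2.39 d → k = ln 2 / 2.39 = 0.2900 d⁻¹.
Applying C = C₀e^(−kt): 104.2 × 0.7155 = 74.53 mg/L.
At the second outfall, C = (413.0·74.53 + 62.00·339.0) / (413.0 + 62.00) = 109.1 mg/L.

109 mg/L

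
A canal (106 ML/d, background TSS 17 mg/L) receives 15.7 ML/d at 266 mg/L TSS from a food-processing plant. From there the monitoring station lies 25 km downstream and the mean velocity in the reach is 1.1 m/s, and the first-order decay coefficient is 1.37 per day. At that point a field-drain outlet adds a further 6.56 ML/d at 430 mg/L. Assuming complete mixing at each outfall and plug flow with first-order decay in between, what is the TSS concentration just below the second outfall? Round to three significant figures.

Mixed concentration C = ΣQC/ΣQ = (106.0·17.00 + 15.70·266.0) / 121.7 = 5978/121.7 = 49.12 mg/L; combined flow 121.7 ML/d.
Travel time t = 25·1000 / 1.1 = 22730 s = 6.313 h.
After decay, C = 49.12 × e^(−kt) = 49.12 × 0.6974 = 34.26 mg/L.
Second outfall: C = (121.7·34.26 + 6.560·430.0)/128.3 = 54.50 mg/L.

54.5 mg/L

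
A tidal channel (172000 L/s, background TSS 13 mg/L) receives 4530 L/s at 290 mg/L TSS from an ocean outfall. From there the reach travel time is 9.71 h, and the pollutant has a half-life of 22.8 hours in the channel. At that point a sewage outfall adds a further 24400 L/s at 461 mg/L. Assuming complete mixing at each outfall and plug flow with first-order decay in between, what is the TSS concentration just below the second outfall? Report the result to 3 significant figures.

69.1 mg/L

After mixing, C = (172000·13.00 + 4530·290.0) / 176500 = 3550000/176500 = 20.11 mg/L; combined flow 176500 L/s.
Half-life 22.8 h → k = ln 2 / 22.8 = 0.03040 h⁻¹ = 0.7296 d⁻¹.
First-order decay: C = 20.11·exp(−k·t) = 20.11·0.7444 = 14.97 mg/L.
Second outfall: C = (176500·14.97 + 24400·461.0)/200900 = 69.13 mg/L.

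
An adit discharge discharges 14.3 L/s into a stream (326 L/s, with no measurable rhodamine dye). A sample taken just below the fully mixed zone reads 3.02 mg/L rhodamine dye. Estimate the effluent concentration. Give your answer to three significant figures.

71.9 mg/L

Mass balance: 326.0·0 + 14.30·Cₑ = 340.3·3.020
→ Cₑ = (340.3·3.020 − 326.0·0) / 14.30 = 71.87 mg/L.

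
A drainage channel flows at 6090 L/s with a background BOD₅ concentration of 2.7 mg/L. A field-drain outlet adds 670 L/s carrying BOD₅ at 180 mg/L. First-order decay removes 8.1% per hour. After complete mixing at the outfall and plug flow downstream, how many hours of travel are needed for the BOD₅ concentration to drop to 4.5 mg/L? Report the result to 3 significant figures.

17.8 h

Mixed concentration C = ΣQC/ΣQ = (6090·2.700 + 670.0·180.0) / 6760 = 137000/6760 = 20.27 mg/L.
8.1%/h lost → k = −ln(1 − 0.081) = 0.08447 h⁻¹.
20.27·exp(−k·t) = 4.5 → t = ln(20.27/4.5)/k = 64150 s = 17.82 h.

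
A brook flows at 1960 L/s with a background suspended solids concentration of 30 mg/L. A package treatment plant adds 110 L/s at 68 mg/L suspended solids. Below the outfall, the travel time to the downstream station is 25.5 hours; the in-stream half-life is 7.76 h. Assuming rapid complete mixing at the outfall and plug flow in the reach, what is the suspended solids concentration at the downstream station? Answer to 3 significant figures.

Mass balance: C = (1960·30.00 + 110.0·68.00) / 2070 = 66280/2070 = 32.02 mg/L.
Half-life 7.76 h → k = ln 2 / 7.76 = 0.08932 h⁻¹ = 2.144 d⁻¹.
First-order decay: C = 32.02·exp(−k·t) = 32.02·0.1025 = 3.282 mg/L.

3.28 mg/L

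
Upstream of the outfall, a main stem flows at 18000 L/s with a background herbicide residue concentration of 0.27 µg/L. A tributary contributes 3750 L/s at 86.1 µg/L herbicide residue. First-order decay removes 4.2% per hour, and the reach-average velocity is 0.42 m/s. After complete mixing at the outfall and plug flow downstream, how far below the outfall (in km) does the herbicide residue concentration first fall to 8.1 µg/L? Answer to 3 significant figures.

Mixed concentration C = ΣQC/ΣQ = (18000·0.2700 + 3750·86.10) / 21750 = 327700/21750 = 15.07 µg/L.
4.2%/h lost → k = −ln(1 − 0.042) = 0.04291 h⁻¹.
Set 15.07·exp(−k·t) = 8.1 → t = ln(15.07/8.1)/k = 52080 s = 14.47 h.
Distance = v·t = 0.42·52080 = 21870 m = 21.87 km.

21.9 km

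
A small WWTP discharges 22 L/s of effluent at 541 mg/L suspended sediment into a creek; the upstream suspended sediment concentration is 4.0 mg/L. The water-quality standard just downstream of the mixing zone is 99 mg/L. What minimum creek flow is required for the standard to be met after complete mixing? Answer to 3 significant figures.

Set C_mix = 99: (Q·4.000 + 22.00·541.0) / (Q + 22.00) = 99
→ Q = 22.00·(541.0 − 99)/(99 − 4.000) = 102.4 L/s.

102 L/s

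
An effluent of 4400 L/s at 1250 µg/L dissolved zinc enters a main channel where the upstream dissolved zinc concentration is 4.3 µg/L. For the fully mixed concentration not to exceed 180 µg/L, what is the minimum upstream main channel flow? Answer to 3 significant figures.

Set C_mix = 180: (Q·4.300 + 4400·1250) / (Q + 4400) = 180
→ Q = 4400·(1250 − 180)/(180 − 4.300) = 26800 L/s.

26800 L/s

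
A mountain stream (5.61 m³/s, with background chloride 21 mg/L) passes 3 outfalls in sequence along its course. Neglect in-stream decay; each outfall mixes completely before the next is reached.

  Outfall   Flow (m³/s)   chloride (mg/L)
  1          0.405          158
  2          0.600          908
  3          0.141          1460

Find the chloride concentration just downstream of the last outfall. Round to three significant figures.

138 mg/L

After outfall 1: Q = 5.610 + 0.4050 = 6.015 m³/s; C = (5.610·21.00 + 0.4050·158.0)/6.015 = 30.22 mg/L.
After outfall 2: Q = 6.015 + 0.6000 = 6.615 m³/s; C = (6.015·30.22 + 0.6000·908.0)/6.615 = 109.8 mg/L.
After outfall 3: Q = 6.615 + 0.1410 = 6.756 m³/s; C = (6.615·109.8 + 0.1410·1460)/6.756 = 138.0 mg/L.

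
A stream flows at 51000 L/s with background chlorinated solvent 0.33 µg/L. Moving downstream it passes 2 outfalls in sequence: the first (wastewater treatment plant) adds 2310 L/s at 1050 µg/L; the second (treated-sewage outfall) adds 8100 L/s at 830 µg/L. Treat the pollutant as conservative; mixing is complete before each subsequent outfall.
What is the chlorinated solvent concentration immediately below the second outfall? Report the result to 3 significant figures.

149 µg/L

Below outfall 1: Q → 53310 L/s, C = (51000·0.3300 + 2310·1050)/53310 = 45.81 µg/L.
Below outfall 2: Q → 61410 L/s, C = (53310·45.81 + 8100·830.0)/61410 = 149.2 µg/L.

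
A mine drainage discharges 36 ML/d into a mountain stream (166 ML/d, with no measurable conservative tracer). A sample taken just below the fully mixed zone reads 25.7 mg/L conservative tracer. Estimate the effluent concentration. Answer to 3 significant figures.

144 mg/L

Mass balance: 166.0·0 + 36.00·Cₑ = 202.0·25.70
→ Cₑ = (202.0·25.70 − 166.0·0) / 36.00 = 144.2 mg/L.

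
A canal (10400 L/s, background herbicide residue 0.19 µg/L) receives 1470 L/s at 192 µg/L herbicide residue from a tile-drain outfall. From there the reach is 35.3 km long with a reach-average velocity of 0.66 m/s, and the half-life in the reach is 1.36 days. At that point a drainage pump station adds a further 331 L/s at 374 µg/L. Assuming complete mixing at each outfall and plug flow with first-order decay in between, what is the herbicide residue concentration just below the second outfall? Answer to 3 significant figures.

Conservation of mass: C = (10400·0.1900 + 1470·192.0) / 11870 = 284200/11870 = 23.94 µg/L; combined flow 11870 L/s.
Travel time t = 35.3·1000 / 0.66 = 53480 s = 14.86 h.
Half-life 1.36 d → k = ln 2 / 1.36 = 0.5097 d⁻¹.
Decay over the reach: 23.94·exp(−kt) = 23.94·0.7294 = 17.47 µg/L.
Second outfall: C = (11870·17.47 + 331.0·374.0)/12200 = 27.14 µg/L.

27.1 µg/L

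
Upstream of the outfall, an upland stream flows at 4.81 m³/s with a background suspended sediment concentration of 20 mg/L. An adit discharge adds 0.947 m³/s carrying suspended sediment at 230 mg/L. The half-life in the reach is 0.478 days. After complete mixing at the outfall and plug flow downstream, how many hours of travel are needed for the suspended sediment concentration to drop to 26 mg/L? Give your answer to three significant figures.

Conservation of mass: C = (4.810·20.00 + 0.9470·230.0) / 5.757 = 314.0/5.757 = 54.54 mg/L.
Half-life 0.478 d → k = ln 2 / 0.478 = 1.450 d⁻¹.
54.54·exp(−k·t) = 26 → t = ln(54.54/26)/k = 44150 s = 12.26 h.

12.3 h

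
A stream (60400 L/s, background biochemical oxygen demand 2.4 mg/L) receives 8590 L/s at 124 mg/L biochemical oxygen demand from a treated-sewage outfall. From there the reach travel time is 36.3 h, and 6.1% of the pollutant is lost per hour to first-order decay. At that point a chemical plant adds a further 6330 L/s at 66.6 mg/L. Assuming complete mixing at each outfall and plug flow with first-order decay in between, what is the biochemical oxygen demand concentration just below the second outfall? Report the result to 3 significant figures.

7.23 mg/L

Mixed concentration C = ΣQC/ΣQ = (60400·2.400 + 8590·124.0) / 68990 = 1210000/68990 = 17.54 mg/L; combined flow 68990 L/s.
6.1%/h lost → k = −ln(1 − 0.061) = 0.06294 h⁻¹.
Decay over the reach: 17.54·exp(−kt) = 17.54·0.1018 = 1.786 mg/L.
Second outfall: C = (68990·1.786 + 6330·66.60)/75320 = 7.233 mg/L.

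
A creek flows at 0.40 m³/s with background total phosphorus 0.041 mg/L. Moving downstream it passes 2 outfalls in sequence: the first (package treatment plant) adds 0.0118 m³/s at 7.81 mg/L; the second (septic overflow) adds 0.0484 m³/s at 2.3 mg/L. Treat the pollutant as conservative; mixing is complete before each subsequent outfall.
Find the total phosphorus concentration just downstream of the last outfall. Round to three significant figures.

Below outfall 1: Q → 0.4118 m³/s, C = (0.4000·0.04100 + 0.01180·7.810)/0.4118 = 0.2636 mg/L.
Below outfall 2: Q → 0.4602 m³/s, C = (0.4118·0.2636 + 0.04840·2.300)/0.4602 = 0.4778 mg/L.

0.478 mg/L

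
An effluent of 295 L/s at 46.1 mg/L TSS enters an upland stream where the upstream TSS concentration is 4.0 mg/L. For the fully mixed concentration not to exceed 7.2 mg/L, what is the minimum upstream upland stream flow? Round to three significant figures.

Set C_mix = 7.2: (Q·4.000 + 295.0·46.10) / (Q + 295.0) = 7.2
→ Q = 295.0·(46.10 − 7.2)/(7.2 − 4.000) = 3586 L/s.

3590 L/s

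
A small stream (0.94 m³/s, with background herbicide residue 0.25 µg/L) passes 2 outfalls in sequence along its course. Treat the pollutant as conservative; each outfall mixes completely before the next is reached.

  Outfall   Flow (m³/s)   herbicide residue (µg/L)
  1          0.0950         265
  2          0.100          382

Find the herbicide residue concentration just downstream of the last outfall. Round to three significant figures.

Outfall 1: combined Q = 1.035 m³/s; C = (0.9400·0.2500 + 0.09500·265.0)/1.035 = 24.55 µg/L.
Outfall 2: combined Q = 1.135 m³/s; C = (1.035·24.55 + 0.1000·382.0)/1.135 = 56.04 µg/L.

56.0 µg/L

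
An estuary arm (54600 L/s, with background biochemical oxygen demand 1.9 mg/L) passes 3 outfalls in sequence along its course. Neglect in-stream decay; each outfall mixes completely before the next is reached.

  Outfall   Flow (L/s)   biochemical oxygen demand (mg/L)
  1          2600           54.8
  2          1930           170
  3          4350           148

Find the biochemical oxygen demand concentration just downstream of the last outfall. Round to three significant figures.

Below outfall 1: Q → 57200 L/s, C = (54600·1.900 + 2600·54.80)/57200 = 4.305 mg/L.
Below outfall 2: Q → 59130 L/s, C = (57200·4.305 + 1930·170.0)/59130 = 9.713 mg/L.
Below outfall 3: Q → 63480 L/s, C = (59130·9.713 + 4350·148.0)/63480 = 19.19 mg/L.

19.2 mg/L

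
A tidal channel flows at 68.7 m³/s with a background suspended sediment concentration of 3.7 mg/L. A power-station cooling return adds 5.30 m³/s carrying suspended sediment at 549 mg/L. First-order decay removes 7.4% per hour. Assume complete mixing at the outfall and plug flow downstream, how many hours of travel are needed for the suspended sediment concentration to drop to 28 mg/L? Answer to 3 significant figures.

Mixed concentration C = ΣQC/ΣQ = (68.70·3.700 + 5.300·549.0) / 74.00 = 3164/74.00 = 42.76 mg/L.
7.4%/h lost → k = −ln(1 − 0.074) = 0.07688 h⁻¹.
42.76·exp(−k·t) = 28 → t = ln(42.76/28)/k = 19820 s = 5.506 h.

5.51 h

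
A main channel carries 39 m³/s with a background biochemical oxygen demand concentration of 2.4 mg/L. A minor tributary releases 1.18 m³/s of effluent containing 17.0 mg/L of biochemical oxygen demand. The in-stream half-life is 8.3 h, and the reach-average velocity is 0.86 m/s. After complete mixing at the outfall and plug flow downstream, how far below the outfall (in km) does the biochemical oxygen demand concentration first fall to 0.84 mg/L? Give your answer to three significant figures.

45.0 km

Mass balance: C = (39.00·2.400 + 1.180·17.00) / 40.18 = 113.7/40.18 = 2.829 mg/L.
Half-life 8.3 h → k = ln 2 / 8.3 = 0.08351 h⁻¹ = 2.004 d⁻¹.
Set 2.829·exp(−k·t) = 0.84 → t = ln(2.829/0.84)/k = 52340 s = 14.54 h.
Distance = v·t = 0.86·52340 = 45010 m = 45.01 km.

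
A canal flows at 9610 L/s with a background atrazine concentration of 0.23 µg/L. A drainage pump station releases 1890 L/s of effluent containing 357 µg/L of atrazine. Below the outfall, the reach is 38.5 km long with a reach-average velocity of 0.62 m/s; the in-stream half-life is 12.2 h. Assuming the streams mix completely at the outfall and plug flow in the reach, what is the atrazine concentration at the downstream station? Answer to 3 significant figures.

22.1 µg/L

Mass balance: C = (9610·0.2300 + 1890·357.0) / 11500 = 676900/11500 = 58.86 µg/L.
Travel time t = 38.5·1000 / 0.62 = 62100 s = 17.25 h.
Half-life 12.2 h → k = ln 2 / 12.2 = 0.05682 h⁻¹ = 1.364 d⁻¹.
First-order decay: C = 58.86·exp(−k·t) = 58.86·0.3753 = 22.09 µg/L.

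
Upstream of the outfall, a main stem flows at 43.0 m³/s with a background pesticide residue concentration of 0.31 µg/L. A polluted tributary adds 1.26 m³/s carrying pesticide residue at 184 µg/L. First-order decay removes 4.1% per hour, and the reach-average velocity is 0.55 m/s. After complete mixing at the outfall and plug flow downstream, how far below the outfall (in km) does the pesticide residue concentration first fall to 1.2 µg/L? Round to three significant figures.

72.3 km

Mixed concentration C = ΣQC/ΣQ = (43.00·0.3100 + 1.260·184.0) / 44.26 = 245.2/44.26 = 5.539 µg/L.
4.1%/h lost → k = −ln(1 − 0.041) = 0.04186 h⁻¹.
Set 5.539·exp(−k·t) = 1.2 → t = ln(5.539/1.2)/k = 131500 s = 36.54 h.
Distance = v·t = 0.55·131500 = 72340 m = 72.34 km.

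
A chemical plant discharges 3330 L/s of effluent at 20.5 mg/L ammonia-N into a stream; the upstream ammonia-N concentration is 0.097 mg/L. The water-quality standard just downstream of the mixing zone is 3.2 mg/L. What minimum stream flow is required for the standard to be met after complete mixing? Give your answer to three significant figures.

18600 L/s

Set C_mix = 3.2: (Q·0.09700 + 3330·20.50) / (Q + 3330) = 3.2
→ Q = 3330·(20.50 − 3.2)/(3.2 − 0.09700) = 18570 L/s.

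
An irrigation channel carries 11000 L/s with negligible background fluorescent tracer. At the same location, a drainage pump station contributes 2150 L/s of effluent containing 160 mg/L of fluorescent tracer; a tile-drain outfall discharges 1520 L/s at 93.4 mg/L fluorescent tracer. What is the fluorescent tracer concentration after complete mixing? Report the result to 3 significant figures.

Conservation of mass: C = (11000·0 + 2150·160.0 + 1520·93.40) / 14670 = 486000/14670 = 33.13 mg/L.

33.1 mg/L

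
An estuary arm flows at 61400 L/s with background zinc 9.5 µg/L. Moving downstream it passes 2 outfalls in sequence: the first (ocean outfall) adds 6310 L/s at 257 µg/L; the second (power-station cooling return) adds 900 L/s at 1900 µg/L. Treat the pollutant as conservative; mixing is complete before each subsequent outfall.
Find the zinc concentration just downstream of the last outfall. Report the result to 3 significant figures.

57.1 µg/L

After outfall 1: Q = 61400 + 6310 = 67710 L/s; C = (61400·9.500 + 6310·257.0)/67710 = 32.56 µg/L.
After outfall 2: Q = 67710 + 900.0 = 68610 L/s; C = (67710·32.56 + 900.0·1900)/68610 = 57.06 µg/L.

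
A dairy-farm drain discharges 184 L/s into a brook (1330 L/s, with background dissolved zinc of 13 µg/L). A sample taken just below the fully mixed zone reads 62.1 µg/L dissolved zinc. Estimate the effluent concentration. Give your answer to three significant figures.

417 µg/L

Mass balance: 1330·13.00 + 184.0·Cₑ = 1514·62.10
→ Cₑ = (1514·62.10 − 1330·13.00) / 184.0 = 417.0 µg/L.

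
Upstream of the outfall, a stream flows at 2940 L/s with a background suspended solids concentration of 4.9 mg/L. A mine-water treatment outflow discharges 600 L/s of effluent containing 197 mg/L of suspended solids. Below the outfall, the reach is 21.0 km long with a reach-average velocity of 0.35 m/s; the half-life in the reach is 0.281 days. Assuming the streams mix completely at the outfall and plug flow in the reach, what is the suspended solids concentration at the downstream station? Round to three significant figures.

Flow-weighted average: C = (2940·4.900 + 600.0·197.0) / 3540 = 132600/3540 = 37.46 mg/L.
Travel time t = 21.0·1000 / 0.35 = 60000 s = 16.67 h.
Half-life 0.281 d → k = ln 2 / 0.281 = 2.467 d⁻¹.
Applying C = C₀e^(−kt): 37.46 × 0.1803 = 6.755 mg/L.

6.75 mg/L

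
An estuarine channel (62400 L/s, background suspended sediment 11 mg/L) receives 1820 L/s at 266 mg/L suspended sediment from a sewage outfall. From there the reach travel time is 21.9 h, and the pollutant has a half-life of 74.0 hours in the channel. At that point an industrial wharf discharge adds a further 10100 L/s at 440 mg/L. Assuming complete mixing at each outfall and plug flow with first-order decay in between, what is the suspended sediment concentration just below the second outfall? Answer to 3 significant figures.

Conservation of mass: C = (62400·11.00 + 1820·266.0) / 64220 = 1171000/64220 = 18.23 mg/L; combined flow 64220 L/s.
Half-life 74.0 h → k = ln 2 / 74.0 = 0.009367 h⁻¹ = 0.2248 d⁻¹.
First-order decay: C = 18.23·exp(−k·t) = 18.23·0.8145 = 14.85 mg/L.
At the second outfall, C = (64220·14.85 + 10100·440.0) / (64220 + 10100) = 72.62 mg/L.

72.6 mg/L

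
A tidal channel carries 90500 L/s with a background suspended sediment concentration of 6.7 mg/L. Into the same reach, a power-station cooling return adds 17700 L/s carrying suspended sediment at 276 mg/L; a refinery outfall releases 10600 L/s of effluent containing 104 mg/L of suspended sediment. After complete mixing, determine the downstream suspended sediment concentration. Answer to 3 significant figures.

55.5 mg/L

Mass balance: C = (90500·6.700 + 17700·276.0 + 10600·104.0) / 118800 = 6594000/118800 = 55.50 mg/L.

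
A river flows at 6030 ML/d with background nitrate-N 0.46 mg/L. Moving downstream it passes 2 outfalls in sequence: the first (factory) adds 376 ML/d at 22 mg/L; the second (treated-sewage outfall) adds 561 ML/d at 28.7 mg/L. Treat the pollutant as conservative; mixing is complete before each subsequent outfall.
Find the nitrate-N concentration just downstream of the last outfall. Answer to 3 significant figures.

3.90 mg/L

Below outfall 1: Q → 6406 ML/d, C = (6030·0.4600 + 376.0·22.00)/6406 = 1.724 mg/L.
Below outfall 2: Q → 6967 ML/d, C = (6406·1.724 + 561.0·28.70)/6967 = 3.896 mg/L.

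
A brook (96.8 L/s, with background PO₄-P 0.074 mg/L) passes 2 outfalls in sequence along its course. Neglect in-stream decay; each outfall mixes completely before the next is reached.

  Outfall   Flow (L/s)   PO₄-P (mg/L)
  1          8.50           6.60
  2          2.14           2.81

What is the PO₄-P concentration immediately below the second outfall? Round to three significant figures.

After outfall 1: Q = 96.80 + 8.500 = 105.3 L/s; C = (96.80·0.07400 + 8.500·6.600)/105.3 = 0.6008 mg/L.
After outfall 2: Q = 105.3 + 2.140 = 107.4 L/s; C = (105.3·0.6008 + 2.140·2.810)/107.4 = 0.6448 mg/L.

0.645 mg/L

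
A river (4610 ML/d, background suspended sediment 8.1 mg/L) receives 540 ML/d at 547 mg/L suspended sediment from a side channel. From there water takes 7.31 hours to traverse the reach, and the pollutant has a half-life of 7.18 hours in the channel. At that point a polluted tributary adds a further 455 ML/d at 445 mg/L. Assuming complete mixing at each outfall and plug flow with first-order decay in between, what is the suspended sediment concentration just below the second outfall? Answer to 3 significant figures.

Conservation of mass: C = (4610·8.100 + 540.0·547.0) / 5150 = 332700/5150 = 64.61 mg/L; combined flow 5150 ML/d.
Half-life 7.18 h → k = ln 2 / 7.18 = 0.09654 h⁻¹ = 2.317 d⁻¹.
After decay, C = 64.61 × e^(−kt) = 64.61 × 0.4938 = 31.90 mg/L.
Second outfall: C = (5150·31.90 + 455.0·445.0)/5605 = 65.43 mg/L.

65.4 mg/L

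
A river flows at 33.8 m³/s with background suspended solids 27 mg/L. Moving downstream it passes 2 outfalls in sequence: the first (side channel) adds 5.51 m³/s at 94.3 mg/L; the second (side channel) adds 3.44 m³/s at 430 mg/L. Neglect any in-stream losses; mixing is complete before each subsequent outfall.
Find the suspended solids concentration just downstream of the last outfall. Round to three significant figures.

Outfall 1: combined Q = 39.31 m³/s; C = (33.80·27.00 + 5.510·94.30)/39.31 = 36.43 mg/L.
Outfall 2: combined Q = 42.75 m³/s; C = (39.31·36.43 + 3.440·430.0)/42.75 = 68.10 mg/L.

68.1 mg/L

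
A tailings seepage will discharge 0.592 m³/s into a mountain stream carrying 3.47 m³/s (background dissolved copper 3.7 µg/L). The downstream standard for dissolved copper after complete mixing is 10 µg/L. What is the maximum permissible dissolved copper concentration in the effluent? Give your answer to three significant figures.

46.9 µg/L

At the limit, (Qr·Cr + Qe·Cₑ)/(Qr + Qe) = 10:
Cₑ = (4.062·10 − 3.470·3.700) / 0.5920 = 46.93 µg/L.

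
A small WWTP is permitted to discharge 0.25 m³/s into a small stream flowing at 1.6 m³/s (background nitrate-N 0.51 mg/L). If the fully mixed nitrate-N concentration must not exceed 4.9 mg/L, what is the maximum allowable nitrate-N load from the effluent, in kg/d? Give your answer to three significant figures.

713 kg/d

Mass balance at the limit: 1.600·0.5100 + 0.2500·Cₑ = 1.850·4.9 → Cₑ = 33.00 mg/L.
Load = 0.2500 m³/s × 33.00 g/m³ × 86 400 s/d = 712.7 kg/d.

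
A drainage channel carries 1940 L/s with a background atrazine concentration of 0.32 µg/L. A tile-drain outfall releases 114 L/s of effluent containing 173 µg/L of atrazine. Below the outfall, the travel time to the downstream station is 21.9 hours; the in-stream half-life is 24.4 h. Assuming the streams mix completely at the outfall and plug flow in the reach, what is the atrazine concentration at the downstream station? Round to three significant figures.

5.32 µg/L

Mass balance: C = (1940·0.3200 + 114.0·173.0) / 2054 = 20340/2054 = 9.904 µg/L.
Half-life 24.4 h → k = ln 2 / 24.4 = 0.02841 h⁻¹ = 0.6818 d⁻¹.
First-order decay: C = 9.904·exp(−k·t) = 9.904·0.5368 = 5.316 µg/L.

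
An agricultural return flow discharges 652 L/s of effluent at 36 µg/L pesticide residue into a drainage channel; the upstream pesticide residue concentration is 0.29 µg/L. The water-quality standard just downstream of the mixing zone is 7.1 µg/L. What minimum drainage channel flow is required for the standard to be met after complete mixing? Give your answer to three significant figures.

Set C_mix = 7.1: (Q·0.2900 + 652.0·36.00) / (Q + 652.0) = 7.1
→ Q = 652.0·(36.00 − 7.1)/(7.1 − 0.2900) = 2767 L/s.

2770 L/s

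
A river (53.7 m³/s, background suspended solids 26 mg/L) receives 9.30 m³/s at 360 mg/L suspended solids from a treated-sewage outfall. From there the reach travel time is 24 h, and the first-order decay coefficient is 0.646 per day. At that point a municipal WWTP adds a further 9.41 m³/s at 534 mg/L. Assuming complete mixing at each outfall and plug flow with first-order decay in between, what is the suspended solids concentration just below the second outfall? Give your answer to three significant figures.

After mixing, C = (53.70·26.00 + 9.300·360.0) / 63.00 = 4744/63.00 = 75.30 mg/L; combined flow 63.00 m³/s.
Applying C = C₀e^(−kt): 75.30 × 0.5241 = 39.47 mg/L.
At the second outfall, C = (63.00·39.47 + 9.410·534.0) / (63.00 + 9.410) = 103.7 mg/L.

104 mg/L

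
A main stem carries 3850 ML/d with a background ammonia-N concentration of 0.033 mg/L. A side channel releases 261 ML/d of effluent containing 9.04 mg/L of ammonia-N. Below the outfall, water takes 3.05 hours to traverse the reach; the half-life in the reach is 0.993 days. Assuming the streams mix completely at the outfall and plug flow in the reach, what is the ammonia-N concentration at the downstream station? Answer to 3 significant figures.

0.553 mg/L

Mass balance: C = (3850·0.03300 + 261.0·9.040) / 4111 = 2486/4111 = 0.6048 mg/L.
Half-life 0.993 d → k = ln 2 / 0.993 = 0.6980 d⁻¹.
After decay, C = 0.6048 × e^(−kt) = 0.6048 × 0.9151 = 0.5535 mg/L.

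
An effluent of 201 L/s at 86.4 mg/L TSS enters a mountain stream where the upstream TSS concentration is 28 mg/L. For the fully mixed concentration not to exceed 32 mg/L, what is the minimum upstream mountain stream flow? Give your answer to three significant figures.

2730 L/s

Set C_mix = 32: (Q·28.00 + 201.0·86.40) / (Q + 201.0) = 32
→ Q = 201.0·(86.40 − 32)/(32 − 28.00) = 2734 L/s.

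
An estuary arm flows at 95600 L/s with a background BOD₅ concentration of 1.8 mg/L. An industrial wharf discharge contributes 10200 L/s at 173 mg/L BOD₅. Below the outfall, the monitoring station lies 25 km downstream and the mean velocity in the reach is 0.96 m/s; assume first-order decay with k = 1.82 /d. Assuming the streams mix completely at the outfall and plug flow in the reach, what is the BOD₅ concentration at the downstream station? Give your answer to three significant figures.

Mass balance: C = (95600·1.800 + 10200·173.0) / 105800 = 1937000/105800 = 18.31 mg/L.
Travel time t = 25·1000 / 0.96 = 26040 s = 7.234 h.
First-order decay: C = 18.31·exp(−k·t) = 18.31·0.5778 = 10.58 mg/L.

10.6 mg/L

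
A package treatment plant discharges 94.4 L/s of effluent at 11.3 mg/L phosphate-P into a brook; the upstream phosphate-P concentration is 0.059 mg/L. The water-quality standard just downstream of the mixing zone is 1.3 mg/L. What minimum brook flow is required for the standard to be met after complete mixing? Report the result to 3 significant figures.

Set C_mix = 1.3: (Q·0.05900 + 94.40·11.30) / (Q + 94.40) = 1.3
→ Q = 94.40·(11.30 − 1.3)/(1.3 − 0.05900) = 760.7 L/s.

761 L/s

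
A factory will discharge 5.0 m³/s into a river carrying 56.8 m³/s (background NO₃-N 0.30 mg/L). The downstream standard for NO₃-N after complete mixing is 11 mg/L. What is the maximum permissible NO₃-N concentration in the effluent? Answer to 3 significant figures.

133 mg/L

At the limit, (Qr·Cr + Qe·Cₑ)/(Qr + Qe) = 11:
Cₑ = (61.80·11 − 56.80·0.3000) / 5.000 = 132.6 mg/L.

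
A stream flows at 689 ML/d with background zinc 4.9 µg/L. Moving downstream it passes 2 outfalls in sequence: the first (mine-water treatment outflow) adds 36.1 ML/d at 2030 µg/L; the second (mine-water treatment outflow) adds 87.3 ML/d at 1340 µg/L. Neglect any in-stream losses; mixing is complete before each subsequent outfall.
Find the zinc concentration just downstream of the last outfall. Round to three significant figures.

238 µg/L

Below outfall 1: Q → 725.1 ML/d, C = (689.0·4.900 + 36.10·2030)/725.1 = 105.7 µg/L.
Below outfall 2: Q → 812.4 ML/d, C = (725.1·105.7 + 87.30·1340)/812.4 = 238.4 µg/L.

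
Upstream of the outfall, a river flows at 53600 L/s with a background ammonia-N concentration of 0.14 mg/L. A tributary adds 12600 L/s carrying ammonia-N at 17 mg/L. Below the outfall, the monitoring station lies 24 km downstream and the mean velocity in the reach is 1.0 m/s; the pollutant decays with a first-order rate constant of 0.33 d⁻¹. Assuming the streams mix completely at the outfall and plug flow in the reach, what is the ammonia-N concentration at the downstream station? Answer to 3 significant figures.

Flow-weighted average: C = (53600·0.1400 + 12600·17.00) / 66200 = 221700/66200 = 3.349 mg/L.
Travel time t = 24·1000 / 1.0 = 24000 s = 6.667 h.
First-order decay: C = 3.349·exp(−k·t) = 3.349·0.9124 = 3.056 mg/L.

3.06 mg/L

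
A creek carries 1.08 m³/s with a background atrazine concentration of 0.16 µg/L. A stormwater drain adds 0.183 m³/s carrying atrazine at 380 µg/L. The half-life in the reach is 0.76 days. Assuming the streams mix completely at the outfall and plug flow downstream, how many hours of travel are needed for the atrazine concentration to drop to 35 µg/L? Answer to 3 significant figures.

Flow-weighted average: C = (1.080·0.1600 + 0.1830·380.0) / 1.263 = 69.71/1.263 = 55.20 µg/L.
Half-life 0.76 d → k = ln 2 / 0.76 = 0.9120 d⁻¹.
55.20·exp(−k·t) = 35 → t = ln(55.20/35)/k = 43160 s = 11.99 h.

12.0 h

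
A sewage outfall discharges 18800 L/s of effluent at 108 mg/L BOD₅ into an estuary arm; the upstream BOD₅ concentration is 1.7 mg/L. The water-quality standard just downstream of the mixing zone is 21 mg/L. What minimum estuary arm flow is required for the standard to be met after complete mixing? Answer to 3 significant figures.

84700 L/s

Set C_mix = 21: (Q·1.700 + 18800·108.0) / (Q + 18800) = 21
→ Q = 18800·(108.0 − 21)/(21 − 1.700) = 84750 L/s.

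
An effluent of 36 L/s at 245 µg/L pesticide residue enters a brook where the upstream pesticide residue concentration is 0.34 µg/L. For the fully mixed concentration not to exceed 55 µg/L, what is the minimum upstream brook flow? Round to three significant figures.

125 L/s

Set C_mix = 55: (Q·0.3400 + 36.00·245.0) / (Q + 36.00) = 55
→ Q = 36.00·(245.0 − 55)/(55 − 0.3400) = 125.1 L/s.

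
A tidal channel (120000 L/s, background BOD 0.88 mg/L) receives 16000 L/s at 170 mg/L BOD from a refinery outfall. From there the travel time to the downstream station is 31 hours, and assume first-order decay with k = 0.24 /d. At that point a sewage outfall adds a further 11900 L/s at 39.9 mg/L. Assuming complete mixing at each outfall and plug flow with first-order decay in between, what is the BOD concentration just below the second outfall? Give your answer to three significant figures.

Mass balance: C = (120000·0.8800 + 16000·170.0) / 136000 = 2826000/136000 = 20.78 mg/L; combined flow 136000 L/s.
Applying C = C₀e^(−kt): 20.78 × 0.7334 = 15.24 mg/L.
Second outfall: C = (136000·15.24 + 11900·39.90)/147900 = 17.22 mg/L.

17.2 mg/L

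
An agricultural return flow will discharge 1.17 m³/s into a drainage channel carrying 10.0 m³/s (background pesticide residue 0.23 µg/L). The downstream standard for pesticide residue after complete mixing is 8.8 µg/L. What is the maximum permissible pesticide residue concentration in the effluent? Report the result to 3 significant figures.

At the limit, (Qr·Cr + Qe·Cₑ)/(Qr + Qe) = 8.8:
Cₑ = (11.17·8.8 − 10.00·0.2300) / 1.170 = 82.05 µg/L.

82.0 µg/L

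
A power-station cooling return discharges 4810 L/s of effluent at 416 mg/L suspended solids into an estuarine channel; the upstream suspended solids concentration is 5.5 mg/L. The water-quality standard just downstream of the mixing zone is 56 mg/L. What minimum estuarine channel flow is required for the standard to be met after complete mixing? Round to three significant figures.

34300 L/s

Set C_mix = 56: (Q·5.500 + 4810·416.0) / (Q + 4810) = 56
→ Q = 4810·(416.0 − 56)/(56 − 5.500) = 34290 L/s.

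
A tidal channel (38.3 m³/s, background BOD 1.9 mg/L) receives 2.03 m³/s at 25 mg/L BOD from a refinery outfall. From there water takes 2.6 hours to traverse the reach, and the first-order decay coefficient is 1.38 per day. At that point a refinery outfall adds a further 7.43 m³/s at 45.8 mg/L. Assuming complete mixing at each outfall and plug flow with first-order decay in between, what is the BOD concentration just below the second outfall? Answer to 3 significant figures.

Conservation of mass: C = (38.30·1.900 + 2.030·25.00) / 40.33 = 123.5/40.33 = 3.063 mg/L; combined flow 40.33 m³/s.
First-order decay: C = 3.063·exp(−k·t) = 3.063·0.8611 = 2.637 mg/L.
At the second outfall, C = (40.33·2.637 + 7.430·45.80) / (40.33 + 7.430) = 9.352 mg/L.

9.35 mg/L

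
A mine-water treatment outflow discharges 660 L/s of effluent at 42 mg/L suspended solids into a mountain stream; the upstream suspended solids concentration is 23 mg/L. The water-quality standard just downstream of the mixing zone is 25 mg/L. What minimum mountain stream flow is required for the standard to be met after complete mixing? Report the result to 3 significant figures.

5610 L/s

Set C_mix = 25: (Q·23.00 + 660.0·42.00) / (Q + 660.0) = 25
→ Q = 660.0·(42.00 − 25)/(25 − 23.00) = 5610 L/s.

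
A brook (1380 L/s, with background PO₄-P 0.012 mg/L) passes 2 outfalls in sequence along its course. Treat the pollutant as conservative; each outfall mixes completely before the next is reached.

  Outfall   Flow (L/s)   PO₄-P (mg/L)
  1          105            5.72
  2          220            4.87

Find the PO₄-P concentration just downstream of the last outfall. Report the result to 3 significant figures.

0.990 mg/L

After outfall 1: Q = 1380 + 105.0 = 1485 L/s; C = (1380·0.01200 + 105.0·5.720)/1485 = 0.4156 mg/L.
After outfall 2: Q = 1485 + 220.0 = 1705 L/s; C = (1485·0.4156 + 220.0·4.870)/1705 = 0.9904 mg/L.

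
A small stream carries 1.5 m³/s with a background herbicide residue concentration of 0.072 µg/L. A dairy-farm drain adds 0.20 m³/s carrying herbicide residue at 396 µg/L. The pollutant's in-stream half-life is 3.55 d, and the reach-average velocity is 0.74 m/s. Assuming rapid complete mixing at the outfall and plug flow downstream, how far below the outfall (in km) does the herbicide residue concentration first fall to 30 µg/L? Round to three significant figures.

145 km

Mixed concentration C = ΣQC/ΣQ = (1.500·0.07200 + 0.2000·396.0) / 1.700 = 79.31/1.700 = 46.65 µg/L.
Half-life 3.55 d → k = ln 2 / 3.55 = 0.1953 d⁻¹.
Set 46.65·exp(−k·t) = 30 → t = ln(46.65/30)/k = 195400 s = 54.27 h.
Distance = v·t = 0.74·195400 = 144600 m = 144.6 km.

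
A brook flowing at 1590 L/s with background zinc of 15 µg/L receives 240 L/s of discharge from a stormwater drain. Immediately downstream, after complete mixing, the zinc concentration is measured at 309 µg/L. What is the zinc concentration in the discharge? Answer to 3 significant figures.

2260 µg/L

Mass balance: 1590·15.00 + 240.0·Cₑ = 1830·309.0
→ Cₑ = (1830·309.0 − 1590·15.00) / 240.0 = 2257 µg/L.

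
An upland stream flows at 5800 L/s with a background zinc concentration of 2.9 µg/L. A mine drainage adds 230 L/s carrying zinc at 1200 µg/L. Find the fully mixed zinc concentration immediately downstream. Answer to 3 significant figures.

48.6 µg/L

Mass balance: C = (5800·2.900 + 230.0·1200) / 6030 = 292800/6030 = 48.56 µg/L.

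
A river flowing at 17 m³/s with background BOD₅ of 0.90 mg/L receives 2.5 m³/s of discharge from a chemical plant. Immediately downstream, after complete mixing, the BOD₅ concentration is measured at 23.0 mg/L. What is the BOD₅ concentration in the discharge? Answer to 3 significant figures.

173 mg/L

Mass balance: 17.00·0.9000 + 2.500·Cₑ = 19.50·23.00
→ Cₑ = (19.50·23.00 − 17.00·0.9000) / 2.500 = 173.3 mg/L.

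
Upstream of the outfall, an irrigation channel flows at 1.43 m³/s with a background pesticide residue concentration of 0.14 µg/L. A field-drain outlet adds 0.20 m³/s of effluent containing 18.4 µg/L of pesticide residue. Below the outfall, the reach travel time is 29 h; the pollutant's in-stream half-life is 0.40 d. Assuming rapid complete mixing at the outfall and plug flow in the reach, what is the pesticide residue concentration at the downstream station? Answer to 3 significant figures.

Conservation of mass: C = (1.430·0.1400 + 0.2000·18.40) / 1.630 = 3.880/1.630 = 2.380 µg/L.
Half-life 0.40 d → k = ln 2 / 0.40 = 1.733 d⁻¹.
Applying C = C₀e^(−kt): 2.380 × 0.1232 = 0.2933 µg/L.

0.293 µg/L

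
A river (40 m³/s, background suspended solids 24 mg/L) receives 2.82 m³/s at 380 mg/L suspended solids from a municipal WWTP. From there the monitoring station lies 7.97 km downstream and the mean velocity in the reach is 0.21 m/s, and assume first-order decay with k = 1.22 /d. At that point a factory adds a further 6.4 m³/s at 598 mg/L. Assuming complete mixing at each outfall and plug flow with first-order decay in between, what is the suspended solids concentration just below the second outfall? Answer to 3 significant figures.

102 mg/L

After mixing, C = (40.00·24.00 + 2.820·380.0) / 42.82 = 2032/42.82 = 47.45 mg/L; combined flow 42.82 m³/s.
Travel time t = 7.97·1000 / 0.21 = 37950 s = 10.54 h.
Applying C = C₀e^(−kt): 47.45 × 0.5851 = 27.76 mg/L.
At the second outfall, C = (42.82·27.76 + 6.400·598.0) / (42.82 + 6.400) = 101.9 mg/L.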